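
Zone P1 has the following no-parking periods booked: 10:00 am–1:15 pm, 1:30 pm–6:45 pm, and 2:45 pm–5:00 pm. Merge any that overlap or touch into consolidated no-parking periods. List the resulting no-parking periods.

1:30 pm–6:45 pm is disjoint → start new block.
2:45 pm–5:00 pm overlaps/touches 1:30 pm–6:45 pm → extend to 1:30 pm–6:45 pm.

10:00 am–1:15 pm, 1:30 pm–6:45 pm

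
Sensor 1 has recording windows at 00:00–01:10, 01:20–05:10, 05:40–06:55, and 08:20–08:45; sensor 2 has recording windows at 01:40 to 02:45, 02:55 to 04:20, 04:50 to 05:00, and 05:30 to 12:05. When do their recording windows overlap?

01:40-02:45, 02:55-04:20, 04:50-05:00, 05:40-06:55, 08:20-08:45

00:00-01:10 meets no B interval.
01:20-05:10 ∩ B → 01:40-02:45, 02:55-04:20, 04:50-05:00.
05:40-06:55 ∩ B → 05:40-06:55.
08:20-08:45 ∩ B → 08:20-08:45.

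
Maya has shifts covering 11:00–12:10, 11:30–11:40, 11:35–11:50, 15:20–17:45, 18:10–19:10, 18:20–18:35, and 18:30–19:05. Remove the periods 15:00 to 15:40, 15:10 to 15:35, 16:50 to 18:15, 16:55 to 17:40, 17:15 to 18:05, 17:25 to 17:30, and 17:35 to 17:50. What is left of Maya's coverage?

First set merges to 11:00-12:10, 15:20-17:45, 18:10-19:10.
Second set merges to 15:00-15:40, 16:50-18:15.
11:00-12:10: no B overlap → unchanged.
15:20-17:45 minus B → 15:40-16:50.
18:10-19:10 minus B → 18:15-19:10.

11:00-12:10, 15:40-16:50, 18:15-19:10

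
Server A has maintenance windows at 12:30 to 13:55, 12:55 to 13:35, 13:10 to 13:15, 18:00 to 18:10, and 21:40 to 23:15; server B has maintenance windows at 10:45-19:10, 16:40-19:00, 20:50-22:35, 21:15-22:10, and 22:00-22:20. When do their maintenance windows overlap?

A, merged: 12:30–13:55, 18:00–18:10, 21:40–23:15.
B, merged: 10:45–19:10, 20:50–22:35.
12:30–13:55 overlaps B on 12:30–13:55.
18:00–18:10 overlaps B on 18:00–18:10.
21:40–23:15 overlaps B on 21:40–22:35.

12:30–13:55, 18:00–18:10, 21:40–22:35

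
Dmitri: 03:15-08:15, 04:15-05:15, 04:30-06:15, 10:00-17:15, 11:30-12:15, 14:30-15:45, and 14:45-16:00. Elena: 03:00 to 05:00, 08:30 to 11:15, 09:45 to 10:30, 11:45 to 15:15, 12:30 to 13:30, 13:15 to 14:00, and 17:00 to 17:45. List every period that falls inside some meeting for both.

03:15–05:00, 10:00–11:15, 11:45–15:15, 17:00–17:15

Merge the first list: 03:15–08:15, 10:00–17:15.
Merge the second list: 03:00–05:00, 08:30–11:15, 11:45–15:15, 17:00–17:45.
03:15–08:15 overlaps B on 03:15–05:00.
10:00–17:15 overlaps B on 10:00–11:15, 11:45–15:15, 17:00–17:15.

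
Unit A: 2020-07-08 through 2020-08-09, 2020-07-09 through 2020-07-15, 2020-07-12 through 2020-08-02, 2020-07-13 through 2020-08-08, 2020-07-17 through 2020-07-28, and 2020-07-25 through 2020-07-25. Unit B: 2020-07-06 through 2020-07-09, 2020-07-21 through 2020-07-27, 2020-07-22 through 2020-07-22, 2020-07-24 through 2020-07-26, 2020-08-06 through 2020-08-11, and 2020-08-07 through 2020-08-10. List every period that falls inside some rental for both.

Merge the first list: 2020-07-08 through 2020-08-09.
Merge the second list: 2020-07-06 through 2020-07-09, 2020-07-21 through 2020-07-27, 2020-08-06 through 2020-08-11.
2020-07-08 through 2020-08-09 meets the second set on 2020-07-08 through 2020-07-09, 2020-07-21 through 2020-07-27, 2020-08-06 through 2020-08-09.

2020-07-08 through 2020-07-09, 2020-07-21 through 2020-07-27, 2020-08-06 through 2020-08-09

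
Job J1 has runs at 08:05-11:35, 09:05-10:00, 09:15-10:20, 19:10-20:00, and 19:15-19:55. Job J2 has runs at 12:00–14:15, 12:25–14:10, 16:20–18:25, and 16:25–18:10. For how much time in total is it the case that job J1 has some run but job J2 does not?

4 h 20 min

First set merges to 08:05–11:35, 19:10–20:00.
Second set merges to 12:00–14:15, 16:20–18:25.
A \ B = 08:05–11:35, 19:10–20:00.
Total: 3 h 30 min + 50 min = 4 h 20 min.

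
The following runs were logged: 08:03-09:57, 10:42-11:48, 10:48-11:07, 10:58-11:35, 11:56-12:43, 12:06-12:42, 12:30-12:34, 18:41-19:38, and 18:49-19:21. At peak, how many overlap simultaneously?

Walk the sorted start/end points keeping a running depth.
The depth first hits 3 at 10:58.

3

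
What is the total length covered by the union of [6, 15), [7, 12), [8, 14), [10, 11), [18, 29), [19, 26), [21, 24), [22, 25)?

Merged: [6, 15), [18, 29).
Lengths: 9 + 11 = 20.

20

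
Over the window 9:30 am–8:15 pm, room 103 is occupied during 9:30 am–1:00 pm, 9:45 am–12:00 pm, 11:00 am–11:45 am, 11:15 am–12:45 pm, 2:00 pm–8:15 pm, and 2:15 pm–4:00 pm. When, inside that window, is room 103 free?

The merged coverage is 9:30 am-1:00 pm, 2:00 pm-8:15 pm.
Uncovered inside 9:30 am-8:15 pm: 1:00 pm-2:00 pm.

1:00 pm-2:00 pm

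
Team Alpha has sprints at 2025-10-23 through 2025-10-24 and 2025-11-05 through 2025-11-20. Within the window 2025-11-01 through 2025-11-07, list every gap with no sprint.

2025-11-01 through 2025-11-04

After merging, the occupied span is 2025-10-23 through 2025-10-24, 2025-11-05 through 2025-11-20.
Complement within 2025-11-01 through 2025-11-07: 2025-11-01 through 2025-11-04.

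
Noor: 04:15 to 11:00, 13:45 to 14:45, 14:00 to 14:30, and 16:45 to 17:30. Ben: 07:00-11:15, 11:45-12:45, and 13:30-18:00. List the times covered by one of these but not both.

04:15–07:00, 11:00–11:15, 11:45–12:45, 13:30–13:45, 14:45–16:45, 17:30–18:00

Merge the first list: 04:15–11:00, 13:45–14:45, 16:45–17:30.
Only in the first: 04:15–07:00.
Only in the second: 11:00–11:15, 11:45–12:45, 13:30–13:45, 14:45–16:45, 17:30–18:00.
Together these are the periods covered by exactly one.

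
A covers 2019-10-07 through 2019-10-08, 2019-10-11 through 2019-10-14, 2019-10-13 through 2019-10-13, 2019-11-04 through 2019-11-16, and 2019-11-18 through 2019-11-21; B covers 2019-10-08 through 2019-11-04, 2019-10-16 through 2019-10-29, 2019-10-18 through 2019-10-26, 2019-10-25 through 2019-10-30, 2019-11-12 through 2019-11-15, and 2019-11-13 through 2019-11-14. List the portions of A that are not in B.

A, merged: 2019-10-07 through 2019-10-08, 2019-10-11 through 2019-10-14, 2019-11-04 through 2019-11-16, 2019-11-18 through 2019-11-21.
B, merged: 2019-10-08 through 2019-11-04, 2019-11-12 through 2019-11-15.
2019-10-07 through 2019-10-08 minus B → 2019-10-07 through 2019-10-07.
2019-10-11 through 2019-10-14: fully covered by B → removed.
2019-11-04 through 2019-11-16 minus B → 2019-11-05 through 2019-11-11, 2019-11-16 through 2019-11-16.
2019-11-18 through 2019-11-21: no B overlap → unchanged.

2019-10-07 through 2019-10-07, 2019-11-05 through 2019-11-11, 2019-11-16 through 2019-11-16, 2019-11-18 through 2019-11-21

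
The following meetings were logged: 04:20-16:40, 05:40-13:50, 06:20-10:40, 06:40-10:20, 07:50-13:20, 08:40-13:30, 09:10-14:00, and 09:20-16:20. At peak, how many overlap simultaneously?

8

Walk the sorted start/end points keeping a running depth.
The depth first hits 8 at 09:20.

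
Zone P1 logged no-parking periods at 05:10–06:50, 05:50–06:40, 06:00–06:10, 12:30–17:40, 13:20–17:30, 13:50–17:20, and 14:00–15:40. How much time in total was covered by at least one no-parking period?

Merged: 05:10–06:50, 12:30–17:40.
Lengths: 1 h 40 min + 5 h 10 min = 6 h 50 min.

6 h 50 min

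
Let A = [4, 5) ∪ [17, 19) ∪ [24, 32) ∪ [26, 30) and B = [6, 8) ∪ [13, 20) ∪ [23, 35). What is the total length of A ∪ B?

Merge the first list: [4, 5), [17, 19), [24, 32).
A ∪ B = [4, 5), [6, 8), [13, 20), [23, 35).
Total: 1 + 2 + 7 + 12 = 22.

22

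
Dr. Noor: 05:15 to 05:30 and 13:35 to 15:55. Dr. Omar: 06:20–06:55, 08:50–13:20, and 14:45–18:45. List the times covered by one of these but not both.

A but not B: 05:15-05:30, 13:35-14:45.
B but not A: 06:20-06:55, 08:50-13:20, 15:55-18:45.
Combining gives A △ B.

05:15-05:30, 06:20-06:55, 08:50-13:20, 13:35-14:45, 15:55-18:45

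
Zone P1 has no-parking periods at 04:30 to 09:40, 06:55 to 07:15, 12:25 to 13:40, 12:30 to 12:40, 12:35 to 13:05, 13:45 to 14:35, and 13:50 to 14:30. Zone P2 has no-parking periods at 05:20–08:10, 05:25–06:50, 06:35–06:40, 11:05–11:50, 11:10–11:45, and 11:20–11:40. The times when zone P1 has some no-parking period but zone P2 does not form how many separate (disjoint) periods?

4

First set merges to 04:30-09:40, 12:25-13:40, 13:45-14:35.
Second set merges to 05:20-08:10, 11:05-11:50.
A \ B = 04:30-05:20, 08:10-09:40, 12:25-13:40, 13:45-14:35.
That is 4 disjoint pieces.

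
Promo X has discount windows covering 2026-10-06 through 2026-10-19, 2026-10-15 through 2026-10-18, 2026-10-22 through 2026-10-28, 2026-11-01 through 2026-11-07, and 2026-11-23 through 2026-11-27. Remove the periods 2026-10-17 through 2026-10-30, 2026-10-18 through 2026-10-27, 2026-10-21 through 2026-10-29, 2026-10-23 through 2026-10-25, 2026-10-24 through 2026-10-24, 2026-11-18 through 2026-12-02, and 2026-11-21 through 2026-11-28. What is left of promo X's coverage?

2026-10-06 through 2026-10-16, 2026-11-01 through 2026-11-07

A, merged: 2026-10-06 through 2026-10-19, 2026-10-22 through 2026-10-28, 2026-11-01 through 2026-11-07, 2026-11-23 through 2026-11-27.
B, merged: 2026-10-17 through 2026-10-30, 2026-11-18 through 2026-12-02.
2026-10-06 through 2026-10-19 with B removed leaves 2026-10-06 through 2026-10-16.
2026-10-22 through 2026-10-28 lies entirely inside B → drops out.
2026-11-01 through 2026-11-07 is untouched.
2026-11-23 through 2026-11-27 lies entirely inside B → drops out.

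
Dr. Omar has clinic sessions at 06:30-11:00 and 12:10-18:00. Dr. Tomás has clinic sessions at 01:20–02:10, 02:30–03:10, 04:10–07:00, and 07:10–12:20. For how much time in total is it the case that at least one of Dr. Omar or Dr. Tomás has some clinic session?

15 h 20 min

A ∪ B = 01:20–02:10, 02:30–03:10, 04:10–18:00.
Total: 50 min + 40 min + 13 h 50 min = 15 h 20 min.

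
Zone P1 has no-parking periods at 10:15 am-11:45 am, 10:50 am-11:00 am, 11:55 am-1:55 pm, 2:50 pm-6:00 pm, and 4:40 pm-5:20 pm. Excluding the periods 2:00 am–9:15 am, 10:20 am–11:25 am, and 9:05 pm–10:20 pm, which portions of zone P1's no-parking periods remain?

Merge the first list: 10:15 am-11:45 am, 11:55 am-1:55 pm, 2:50 pm-6:00 pm.
10:15 am-11:45 am \ B = 10:15 am-10:20 am, 11:25 am-11:45 am.
11:55 am-1:55 pm: nothing removed.
2:50 pm-6:00 pm: nothing removed.

10:15 am-10:20 am, 11:25 am-11:45 am, 11:55 am-1:55 pm, 2:50 pm-6:00 pm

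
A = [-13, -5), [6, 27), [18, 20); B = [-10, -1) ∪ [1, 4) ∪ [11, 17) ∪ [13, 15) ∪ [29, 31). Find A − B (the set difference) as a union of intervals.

[-13, -10) ∪ [6, 11) ∪ [17, 27)

Merge the first list: [-13, -5), [6, 27).
Merge the second list: [-10, -1), [1, 4), [11, 17), [29, 31).
[-13, -5) with B removed leaves [-13, -10).
[6, 27) with B removed leaves [6, 11), [17, 27).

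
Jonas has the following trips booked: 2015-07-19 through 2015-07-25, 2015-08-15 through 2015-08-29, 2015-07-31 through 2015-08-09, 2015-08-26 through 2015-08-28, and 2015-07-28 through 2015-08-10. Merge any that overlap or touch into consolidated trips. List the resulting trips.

2015-07-19 through 2015-07-25, 2015-07-28 through 2015-08-10, 2015-08-15 through 2015-08-29

Sort by start: 2015-07-19 through 2015-07-25, 2015-07-28 through 2015-08-10, 2015-07-31 through 2015-08-09, 2015-08-15 through 2015-08-29, 2015-08-26 through 2015-08-28.
2015-07-28 through 2015-08-10 is disjoint → start new block.
2015-07-31 through 2015-08-09 overlaps/touches 2015-07-28 through 2015-08-10 → extend to 2015-07-28 through 2015-08-10.
2015-08-15 through 2015-08-29 is disjoint → start new block.
2015-08-26 through 2015-08-28 overlaps/touches 2015-08-15 through 2015-08-29 → extend to 2015-08-15 through 2015-08-29.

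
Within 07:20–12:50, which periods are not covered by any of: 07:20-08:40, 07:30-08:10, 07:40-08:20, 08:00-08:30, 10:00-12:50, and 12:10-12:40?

The merged coverage is 07:20–08:40, 10:00–12:50.
Complement within 07:20–12:50: 08:40–10:00.

08:40–10:00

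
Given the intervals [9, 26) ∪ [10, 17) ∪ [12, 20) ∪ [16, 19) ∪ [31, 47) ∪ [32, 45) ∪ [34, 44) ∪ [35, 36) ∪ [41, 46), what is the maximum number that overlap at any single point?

At 16, 4 of the intervals are simultaneously active.
No point has more.

4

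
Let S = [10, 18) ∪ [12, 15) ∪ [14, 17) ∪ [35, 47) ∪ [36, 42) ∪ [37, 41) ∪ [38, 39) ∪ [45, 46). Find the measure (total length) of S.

20

Merged: [10, 18), [35, 47).
Lengths: 8 + 12 = 20.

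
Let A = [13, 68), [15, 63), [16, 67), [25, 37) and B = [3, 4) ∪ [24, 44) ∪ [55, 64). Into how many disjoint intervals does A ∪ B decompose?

Merge the first list: [13, 68).
A ∪ B = [3, 4), [13, 68).
That is 2 disjoint pieces.

2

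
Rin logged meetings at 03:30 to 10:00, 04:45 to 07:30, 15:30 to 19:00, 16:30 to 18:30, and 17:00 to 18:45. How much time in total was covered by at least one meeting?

Merged: 03:30-10:00, 15:30-19:00.
Lengths: 6 h 30 min + 3 h 30 min = 10 h.

10 h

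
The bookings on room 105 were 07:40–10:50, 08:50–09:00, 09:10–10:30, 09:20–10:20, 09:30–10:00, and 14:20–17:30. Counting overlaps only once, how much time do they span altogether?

6 h 20 min

Merged: 07:40–10:50, 14:20–17:30.
Lengths: 3 h 10 min + 3 h 10 min = 6 h 20 min.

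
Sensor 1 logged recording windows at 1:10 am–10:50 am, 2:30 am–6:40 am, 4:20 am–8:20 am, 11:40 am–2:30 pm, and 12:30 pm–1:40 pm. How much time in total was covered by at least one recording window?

Merged: 1:10 am-10:50 am, 11:40 am-2:30 pm.
Lengths: 9 h 40 min + 2 h 50 min = 12 h 30 min.

12 h 30 min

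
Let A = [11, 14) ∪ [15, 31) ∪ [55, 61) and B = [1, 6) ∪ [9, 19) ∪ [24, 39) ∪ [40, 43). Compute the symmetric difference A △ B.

[1, 6) ∪ [9, 11) ∪ [14, 15) ∪ [19, 24) ∪ [31, 39) ∪ [40, 43) ∪ [55, 61)

Only in the first: [19, 24), [55, 61).
Only in the second: [1, 6), [9, 11), [14, 15), [31, 39), [40, 43).
Together these are the periods covered by exactly one.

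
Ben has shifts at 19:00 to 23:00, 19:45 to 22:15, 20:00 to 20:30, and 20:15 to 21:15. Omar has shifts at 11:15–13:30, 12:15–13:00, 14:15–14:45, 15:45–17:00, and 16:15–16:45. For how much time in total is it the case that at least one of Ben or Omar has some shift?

First set merges to 19:00–23:00.
Second set merges to 11:15–13:30, 14:15–14:45, 15:45–17:00.
A ∪ B = 11:15–13:30, 14:15–14:45, 15:45–17:00, 19:00–23:00.
Total: 2 h 15 min + 30 min + 1 h 15 min + 4 h = 8 h.

8 h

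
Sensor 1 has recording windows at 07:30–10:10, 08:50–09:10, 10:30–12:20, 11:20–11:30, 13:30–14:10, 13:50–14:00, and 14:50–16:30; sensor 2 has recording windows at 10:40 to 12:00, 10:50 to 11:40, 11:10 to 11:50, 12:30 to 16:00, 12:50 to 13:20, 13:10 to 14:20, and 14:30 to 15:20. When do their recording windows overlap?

Merge the first list: 07:30-10:10, 10:30-12:20, 13:30-14:10, 14:50-16:30.
Merge the second list: 10:40-12:00, 12:30-16:00.
07:30-10:10: no overlap with the second set.
10:30-12:20 meets the second set on 10:40-12:00.
13:30-14:10 meets the second set on 13:30-14:10.
14:50-16:30 meets the second set on 14:50-16:00.

10:40-12:00, 13:30-14:10, 14:50-16:00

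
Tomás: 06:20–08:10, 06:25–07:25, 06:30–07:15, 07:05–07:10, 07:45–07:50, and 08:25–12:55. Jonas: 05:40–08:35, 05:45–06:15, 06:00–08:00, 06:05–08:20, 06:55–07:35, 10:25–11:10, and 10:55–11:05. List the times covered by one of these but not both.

A, merged: 06:20–08:10, 08:25–12:55.
B, merged: 05:40–08:35, 10:25–11:10.
Only in the first: 08:35–10:25, 11:10–12:55.
Only in the second: 05:40–06:20, 08:10–08:25.
Together these are the periods covered by exactly one.

05:40–06:20, 08:10–08:25, 08:35–10:25, 11:10–12:55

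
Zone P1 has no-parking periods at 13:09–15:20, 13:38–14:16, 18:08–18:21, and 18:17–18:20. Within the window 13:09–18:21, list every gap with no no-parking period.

15:20-18:08

Covered (merged): 13:09-15:20, 18:08-18:21.
Uncovered inside 13:09-18:21: 15:20-18:08.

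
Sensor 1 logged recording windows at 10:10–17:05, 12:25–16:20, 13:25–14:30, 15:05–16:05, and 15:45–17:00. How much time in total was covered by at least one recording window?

6 h 55 min

Merged: 10:10–17:05.
Length: 6 h 55 min.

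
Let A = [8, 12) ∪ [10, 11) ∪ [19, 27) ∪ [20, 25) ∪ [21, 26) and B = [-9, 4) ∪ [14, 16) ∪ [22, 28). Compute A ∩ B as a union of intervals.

[22, 27)

First set merges to [8, 12), [19, 27).
[8, 12) meets no B interval.
[19, 27) ∩ B → [22, 27).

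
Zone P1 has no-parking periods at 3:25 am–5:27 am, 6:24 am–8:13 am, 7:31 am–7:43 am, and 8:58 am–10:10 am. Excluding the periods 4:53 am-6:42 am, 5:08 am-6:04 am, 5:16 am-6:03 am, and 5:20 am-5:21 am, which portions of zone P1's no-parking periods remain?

Merge the first list: 3:25 am-5:27 am, 6:24 am-8:13 am, 8:58 am-10:10 am.
Merge the second list: 4:53 am-6:42 am.
3:25 am-5:27 am \ B = 3:25 am-4:53 am.
6:24 am-8:13 am \ B = 6:42 am-8:13 am.
8:58 am-10:10 am: nothing removed.

3:25 am-4:53 am, 6:42 am-8:13 am, 8:58 am-10:10 am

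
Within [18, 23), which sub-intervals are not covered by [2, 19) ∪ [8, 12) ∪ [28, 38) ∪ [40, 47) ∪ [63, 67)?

After merging, the occupied span is [2, 19), [28, 38), [40, 47), [63, 67).
Uncovered inside [18, 23): [19, 23).

[19, 23)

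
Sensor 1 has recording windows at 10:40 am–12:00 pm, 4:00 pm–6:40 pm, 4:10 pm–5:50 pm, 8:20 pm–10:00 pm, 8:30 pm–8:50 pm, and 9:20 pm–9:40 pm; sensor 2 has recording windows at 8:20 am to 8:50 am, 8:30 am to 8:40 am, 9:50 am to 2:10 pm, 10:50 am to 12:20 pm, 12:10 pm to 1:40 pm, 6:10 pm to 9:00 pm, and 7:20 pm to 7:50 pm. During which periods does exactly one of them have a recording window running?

8:20 am–8:50 am, 9:50 am–10:40 am, 12:00 pm–2:10 pm, 4:00 pm–6:10 pm, 6:40 pm–8:20 pm, 9:00 pm–10:00 pm

First set merges to 10:40 am–12:00 pm, 4:00 pm–6:40 pm, 8:20 pm–10:00 pm.
Second set merges to 8:20 am–8:50 am, 9:50 am–2:10 pm, 6:10 pm–9:00 pm.
Only in the first: 4:00 pm–6:10 pm, 9:00 pm–10:00 pm.
Only in the second: 8:20 am–8:50 am, 9:50 am–10:40 am, 12:00 pm–2:10 pm, 6:40 pm–8:20 pm.
Together these are the periods covered by exactly one.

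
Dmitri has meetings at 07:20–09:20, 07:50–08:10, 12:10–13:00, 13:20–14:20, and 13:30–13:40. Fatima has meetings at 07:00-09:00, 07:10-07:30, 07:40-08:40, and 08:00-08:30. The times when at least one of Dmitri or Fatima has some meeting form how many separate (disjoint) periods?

First set merges to 07:20–09:20, 12:10–13:00, 13:20–14:20.
Second set merges to 07:00–09:00.
A ∪ B = 07:00–09:20, 12:10–13:00, 13:20–14:20.
That is 3 disjoint pieces.

3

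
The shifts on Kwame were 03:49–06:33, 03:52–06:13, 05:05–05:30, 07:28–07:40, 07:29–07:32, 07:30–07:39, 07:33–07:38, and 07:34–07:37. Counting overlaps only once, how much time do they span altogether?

Merged: 03:49–06:33, 07:28–07:40.
Lengths: 2 h 44 min + 12 min = 2 h 56 min.

2 h 56 min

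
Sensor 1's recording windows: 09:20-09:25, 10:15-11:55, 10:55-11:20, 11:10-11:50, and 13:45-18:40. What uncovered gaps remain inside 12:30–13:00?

After merging, the occupied span is 09:20–09:25, 10:15–11:55, 13:45–18:40.
Complement within 12:30–13:00: 12:30–13:00.

12:30–13:00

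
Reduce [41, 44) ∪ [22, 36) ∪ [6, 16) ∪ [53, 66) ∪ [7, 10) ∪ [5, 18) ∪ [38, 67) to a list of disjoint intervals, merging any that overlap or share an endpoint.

Sort by start: [5, 18), [6, 16), [7, 10), [22, 36), [38, 67), [41, 44), [53, 66).
[6, 16) overlaps/touches [5, 18) → extend to [5, 18).
[7, 10) overlaps/touches [5, 18) → extend to [5, 18).
[22, 36) is disjoint → start new block.
[38, 67) is disjoint → start new block.
[41, 44) overlaps/touches [38, 67) → extend to [38, 67).
[53, 66) overlaps/touches [38, 67) → extend to [38, 67).

[5, 18) ∪ [22, 36) ∪ [38, 67)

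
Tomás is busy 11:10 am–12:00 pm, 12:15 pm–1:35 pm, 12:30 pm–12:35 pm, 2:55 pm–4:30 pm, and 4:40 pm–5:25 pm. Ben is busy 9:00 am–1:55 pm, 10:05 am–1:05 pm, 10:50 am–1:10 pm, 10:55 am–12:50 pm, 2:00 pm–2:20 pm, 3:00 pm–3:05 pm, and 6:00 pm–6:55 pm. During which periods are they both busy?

11:10 am–12:00 pm, 12:15 pm–1:35 pm, 3:00 pm–3:05 pm

First set merges to 11:10 am–12:00 pm, 12:15 pm–1:35 pm, 2:55 pm–4:30 pm, 4:40 pm–5:25 pm.
Second set merges to 9:00 am–1:55 pm, 2:00 pm–2:20 pm, 3:00 pm–3:05 pm, 6:00 pm–6:55 pm.
11:10 am–12:00 pm overlaps B on 11:10 am–12:00 pm.
12:15 pm–1:35 pm overlaps B on 12:15 pm–1:35 pm.
2:55 pm–4:30 pm overlaps B on 3:00 pm–3:05 pm.
4:40 pm–5:25 pm falls entirely outside B.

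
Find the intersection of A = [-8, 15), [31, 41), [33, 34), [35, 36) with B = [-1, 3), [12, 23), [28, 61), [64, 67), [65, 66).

First set merges to [-8, 15), [31, 41).
Second set merges to [-1, 3), [12, 23), [28, 61), [64, 67).
[-8, 15) meets the second set on [-1, 3), [12, 15).
[31, 41) meets the second set on [31, 41).

[-1, 3) ∪ [12, 15) ∪ [31, 41)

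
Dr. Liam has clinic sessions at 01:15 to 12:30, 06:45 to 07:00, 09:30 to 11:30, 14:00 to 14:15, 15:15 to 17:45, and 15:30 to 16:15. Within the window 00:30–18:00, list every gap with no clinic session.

00:30-01:15, 12:30-14:00, 14:15-15:15, 17:45-18:00

After merging, the occupied span is 01:15-12:30, 14:00-14:15, 15:15-17:45.
Gaps within 00:30-18:00: 00:30-01:15, 12:30-14:00, 14:15-15:15, 17:45-18:00.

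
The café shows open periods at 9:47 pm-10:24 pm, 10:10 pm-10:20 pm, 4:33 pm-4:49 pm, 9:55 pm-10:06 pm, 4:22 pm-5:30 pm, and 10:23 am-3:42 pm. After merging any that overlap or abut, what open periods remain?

Sort by start: 10:23 am-3:42 pm, 4:22 pm-5:30 pm, 4:33 pm-4:49 pm, 9:47 pm-10:24 pm, 9:55 pm-10:06 pm, 10:10 pm-10:20 pm.
4:22 pm-5:30 pm is disjoint → start new block.
4:33 pm-4:49 pm overlaps/touches 4:22 pm-5:30 pm → extend to 4:22 pm-5:30 pm.
9:47 pm-10:24 pm is disjoint → start new block.
9:55 pm-10:06 pm overlaps/touches 9:47 pm-10:24 pm → extend to 9:47 pm-10:24 pm.
10:10 pm-10:20 pm overlaps/touches 9:47 pm-10:24 pm → extend to 9:47 pm-10:24 pm.

10:23 am-3:42 pm, 4:22 pm-5:30 pm, 9:47 pm-10:24 pm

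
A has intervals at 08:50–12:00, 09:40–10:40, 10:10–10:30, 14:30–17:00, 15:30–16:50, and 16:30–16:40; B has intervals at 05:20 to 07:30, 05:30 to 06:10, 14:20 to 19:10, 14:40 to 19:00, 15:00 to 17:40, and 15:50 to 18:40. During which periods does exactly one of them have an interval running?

Merge the first list: 08:50-12:00, 14:30-17:00.
Merge the second list: 05:20-07:30, 14:20-19:10.
A \ B = 08:50-12:00.
B \ A = 05:20-07:30, 14:20-14:30, 17:00-19:10.
Union of the two gives the symmetric difference.

05:20-07:30, 08:50-12:00, 14:20-14:30, 17:00-19:10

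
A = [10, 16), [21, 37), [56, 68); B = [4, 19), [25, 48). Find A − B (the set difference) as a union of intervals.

[21, 25) ∪ [56, 68)

[10, 16) lies entirely inside B → drops out.
[21, 37) with B removed leaves [21, 25).
[56, 68) is untouched.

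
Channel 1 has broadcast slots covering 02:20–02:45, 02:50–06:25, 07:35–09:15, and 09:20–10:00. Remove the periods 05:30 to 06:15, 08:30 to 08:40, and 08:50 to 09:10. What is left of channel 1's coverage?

02:20-02:45: no B overlap → unchanged.
02:50-06:25 minus B → 02:50-05:30, 06:15-06:25.
07:35-09:15 minus B → 07:35-08:30, 08:40-08:50, 09:10-09:15.
09:20-10:00: no B overlap → unchanged.

02:20-02:45, 02:50-05:30, 06:15-06:25, 07:35-08:30, 08:40-08:50, 09:10-09:15, 09:20-10:00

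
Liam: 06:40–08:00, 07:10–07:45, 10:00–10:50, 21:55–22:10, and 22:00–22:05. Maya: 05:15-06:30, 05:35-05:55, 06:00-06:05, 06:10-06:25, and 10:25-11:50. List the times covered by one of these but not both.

First set merges to 06:40-08:00, 10:00-10:50, 21:55-22:10.
Second set merges to 05:15-06:30, 10:25-11:50.
Only in the first: 06:40-08:00, 10:00-10:25, 21:55-22:10.
Only in the second: 05:15-06:30, 10:50-11:50.
Together these are the periods covered by exactly one.

05:15-06:30, 06:40-08:00, 10:00-10:25, 10:50-11:50, 21:55-22:10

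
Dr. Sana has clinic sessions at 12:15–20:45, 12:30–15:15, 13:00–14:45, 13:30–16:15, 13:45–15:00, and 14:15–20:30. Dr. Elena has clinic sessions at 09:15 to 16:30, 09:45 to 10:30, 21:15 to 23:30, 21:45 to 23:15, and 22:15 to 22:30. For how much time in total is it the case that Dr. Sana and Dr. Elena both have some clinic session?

A, merged: 12:15–20:45.
B, merged: 09:15–16:30, 21:15–23:30.
A ∩ B = 12:15–16:30.
Total: 4 h 15 min.

4 h 15 min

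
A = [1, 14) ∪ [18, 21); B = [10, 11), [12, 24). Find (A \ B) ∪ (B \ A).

A \ B = [1, 10), [11, 12).
B \ A = [14, 18), [21, 24).
Union of the two gives the symmetric difference.

[1, 10) ∪ [11, 12) ∪ [14, 18) ∪ [21, 24)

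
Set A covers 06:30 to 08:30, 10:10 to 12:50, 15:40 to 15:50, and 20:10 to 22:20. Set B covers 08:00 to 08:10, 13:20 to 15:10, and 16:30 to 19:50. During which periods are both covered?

06:30–08:30 overlaps B on 08:00–08:10.
10:10–12:50 falls entirely outside B.
15:40–15:50 falls entirely outside B.
20:10–22:20 falls entirely outside B.

08:00–08:10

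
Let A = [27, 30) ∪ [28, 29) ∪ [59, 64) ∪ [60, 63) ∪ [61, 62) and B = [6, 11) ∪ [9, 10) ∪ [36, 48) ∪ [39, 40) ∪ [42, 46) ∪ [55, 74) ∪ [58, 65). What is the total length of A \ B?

3

Merge the first list: [27, 30), [59, 64).
Merge the second list: [6, 11), [36, 48), [55, 74).
A \ B = [27, 30).
Total: 3.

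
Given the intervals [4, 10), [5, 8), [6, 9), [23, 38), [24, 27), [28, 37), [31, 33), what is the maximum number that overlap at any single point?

3

Walk the sorted start/end points keeping a running depth.
The depth first hits 3 at 6.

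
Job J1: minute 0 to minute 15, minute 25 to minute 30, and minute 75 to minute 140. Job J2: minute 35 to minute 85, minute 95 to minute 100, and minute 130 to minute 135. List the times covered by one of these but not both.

A but not B: minute 0 to minute 15, minute 25 to minute 30, minute 85 to minute 95, minute 100 to minute 130, minute 135 to minute 140.
B but not A: minute 35 to minute 75.
Combining gives A △ B.

minute 0 to minute 15, minute 25 to minute 30, minute 35 to minute 75, minute 85 to minute 95, minute 100 to minute 130, minute 135 to minute 140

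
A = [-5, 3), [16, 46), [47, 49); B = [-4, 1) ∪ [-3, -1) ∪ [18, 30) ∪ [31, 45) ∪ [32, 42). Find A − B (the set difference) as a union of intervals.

Second set merges to [-4, 1), [18, 30), [31, 45).
[-5, 3) with B removed leaves [-5, -4), [1, 3).
[16, 46) with B removed leaves [16, 18), [30, 31), [45, 46).
[47, 49) is untouched.

[-5, -4) ∪ [1, 3) ∪ [16, 18) ∪ [30, 31) ∪ [45, 46) ∪ [47, 49)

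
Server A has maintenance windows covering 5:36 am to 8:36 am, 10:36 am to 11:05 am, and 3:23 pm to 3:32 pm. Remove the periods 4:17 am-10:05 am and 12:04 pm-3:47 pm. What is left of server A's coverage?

5:36 am–8:36 am: entirely removed.
10:36 am–11:05 am: nothing removed.
3:23 pm–3:32 pm: entirely removed.

10:36 am–11:05 am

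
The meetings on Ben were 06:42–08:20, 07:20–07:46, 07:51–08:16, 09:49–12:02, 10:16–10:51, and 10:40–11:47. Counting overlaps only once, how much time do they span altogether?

3 h 51 min

Merged: 06:42–08:20, 09:49–12:02.
Lengths: 1 h 38 min + 2 h 13 min = 3 h 51 min.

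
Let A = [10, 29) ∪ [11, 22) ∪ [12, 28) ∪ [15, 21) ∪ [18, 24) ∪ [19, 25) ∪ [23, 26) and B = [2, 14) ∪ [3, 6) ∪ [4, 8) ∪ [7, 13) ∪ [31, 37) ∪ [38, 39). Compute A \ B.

[14, 29)

A, merged: [10, 29).
B, merged: [2, 14), [31, 37), [38, 39).
[10, 29) with B removed leaves [14, 29).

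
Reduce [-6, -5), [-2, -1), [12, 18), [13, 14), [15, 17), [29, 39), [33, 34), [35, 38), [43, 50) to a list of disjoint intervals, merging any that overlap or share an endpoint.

[-6, -5) ∪ [-2, -1) ∪ [12, 18) ∪ [29, 39) ∪ [43, 50)

[-2, -1) is disjoint → start new block.
[12, 18) is disjoint → start new block.
[13, 14) overlaps/touches [12, 18) → extend to [12, 18).
[15, 17) overlaps/touches [12, 18) → extend to [12, 18).
[29, 39) is disjoint → start new block.
[33, 34) overlaps/touches [29, 39) → extend to [29, 39).
[35, 38) overlaps/touches [29, 39) → extend to [29, 39).
[43, 50) is disjoint → start new block.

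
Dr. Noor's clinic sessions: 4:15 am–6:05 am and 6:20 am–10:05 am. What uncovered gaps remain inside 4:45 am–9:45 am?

The merged coverage is 4:15 am–6:05 am, 6:20 am–10:05 am.
Gaps within 4:45 am–9:45 am: 6:05 am–6:20 am.

6:05 am–6:20 am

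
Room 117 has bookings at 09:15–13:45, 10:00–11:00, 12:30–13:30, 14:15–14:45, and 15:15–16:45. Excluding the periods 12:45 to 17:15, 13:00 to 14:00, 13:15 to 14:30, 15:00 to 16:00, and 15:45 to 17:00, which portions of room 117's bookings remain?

First set merges to 09:15–13:45, 14:15–14:45, 15:15–16:45.
Second set merges to 12:45–17:15.
09:15–13:45 minus B → 09:15–12:45.
14:15–14:45: fully covered by B → removed.
15:15–16:45: fully covered by B → removed.

09:15–12:45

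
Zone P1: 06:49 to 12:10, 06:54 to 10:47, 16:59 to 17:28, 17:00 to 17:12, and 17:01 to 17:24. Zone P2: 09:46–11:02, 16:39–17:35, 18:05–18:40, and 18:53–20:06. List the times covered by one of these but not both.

06:49-09:46, 11:02-12:10, 16:39-16:59, 17:28-17:35, 18:05-18:40, 18:53-20:06

Merge the first list: 06:49-12:10, 16:59-17:28.
A but not B: 06:49-09:46, 11:02-12:10.
B but not A: 16:39-16:59, 17:28-17:35, 18:05-18:40, 18:53-20:06.
Combining gives A △ B.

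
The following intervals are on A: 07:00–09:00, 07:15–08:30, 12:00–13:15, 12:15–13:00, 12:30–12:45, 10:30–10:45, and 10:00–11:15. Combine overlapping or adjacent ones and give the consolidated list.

Sort by start: 07:00-09:00, 07:15-08:30, 10:00-11:15, 10:30-10:45, 12:00-13:15, 12:15-13:00, 12:30-12:45.
07:15-08:30 overlaps/touches 07:00-09:00 → extend to 07:00-09:00.
10:00-11:15 is disjoint → start new block.
10:30-10:45 overlaps/touches 10:00-11:15 → extend to 10:00-11:15.
12:00-13:15 is disjoint → start new block.
12:15-13:00 overlaps/touches 12:00-13:15 → extend to 12:00-13:15.
12:30-12:45 overlaps/touches 12:00-13:15 → extend to 12:00-13:15.

07:00-09:00, 10:00-11:15, 12:00-13:15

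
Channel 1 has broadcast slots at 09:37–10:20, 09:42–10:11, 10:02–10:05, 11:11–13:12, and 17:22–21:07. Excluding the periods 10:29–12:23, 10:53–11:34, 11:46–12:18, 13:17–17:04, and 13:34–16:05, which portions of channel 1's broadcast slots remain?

09:37–10:20, 12:23–13:12, 17:22–21:07

First set merges to 09:37–10:20, 11:11–13:12, 17:22–21:07.
Second set merges to 10:29–12:23, 13:17–17:04.
09:37–10:20 is untouched.
11:11–13:12 with B removed leaves 12:23–13:12.
17:22–21:07 is untouched.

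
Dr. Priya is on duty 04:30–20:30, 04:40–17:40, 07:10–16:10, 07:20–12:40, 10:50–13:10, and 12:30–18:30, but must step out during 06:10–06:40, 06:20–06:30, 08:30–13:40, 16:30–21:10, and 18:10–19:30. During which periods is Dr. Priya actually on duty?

04:30-06:10, 06:40-08:30, 13:40-16:30

First set merges to 04:30-20:30.
Second set merges to 06:10-06:40, 08:30-13:40, 16:30-21:10.
04:30-20:30 minus B → 04:30-06:10, 06:40-08:30, 13:40-16:30.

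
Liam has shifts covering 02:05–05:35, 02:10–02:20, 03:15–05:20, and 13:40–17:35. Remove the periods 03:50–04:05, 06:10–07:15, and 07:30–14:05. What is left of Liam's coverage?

First set merges to 02:05–05:35, 13:40–17:35.
02:05–05:35 with B removed leaves 02:05–03:50, 04:05–05:35.
13:40–17:35 with B removed leaves 14:05–17:35.

02:05–03:50, 04:05–05:35, 14:05–17:35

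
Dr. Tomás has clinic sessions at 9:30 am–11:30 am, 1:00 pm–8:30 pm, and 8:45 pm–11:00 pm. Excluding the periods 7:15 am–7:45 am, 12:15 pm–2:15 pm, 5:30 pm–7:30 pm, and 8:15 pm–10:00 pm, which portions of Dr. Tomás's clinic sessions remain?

9:30 am-11:30 am, 2:15 pm-5:30 pm, 7:30 pm-8:15 pm, 10:00 pm-11:00 pm

9:30 am-11:30 am is untouched.
1:00 pm-8:30 pm with B removed leaves 2:15 pm-5:30 pm, 7:30 pm-8:15 pm.
8:45 pm-11:00 pm with B removed leaves 10:00 pm-11:00 pm.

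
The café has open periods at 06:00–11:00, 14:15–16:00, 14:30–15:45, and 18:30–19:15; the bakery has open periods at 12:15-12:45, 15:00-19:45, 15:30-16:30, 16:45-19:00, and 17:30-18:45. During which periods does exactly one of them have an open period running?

Merge the first list: 06:00-11:00, 14:15-16:00, 18:30-19:15.
Merge the second list: 12:15-12:45, 15:00-19:45.
Only in the first: 06:00-11:00, 14:15-15:00.
Only in the second: 12:15-12:45, 16:00-18:30, 19:15-19:45.
Together these are the periods covered by exactly one.

06:00-11:00, 12:15-12:45, 14:15-15:00, 16:00-18:30, 19:15-19:45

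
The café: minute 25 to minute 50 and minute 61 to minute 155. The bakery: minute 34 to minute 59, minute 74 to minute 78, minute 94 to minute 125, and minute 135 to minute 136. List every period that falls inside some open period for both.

minute 25 to minute 50 overlaps B on minute 34 to minute 50.
minute 61 to minute 155 overlaps B on minute 74 to minute 78, minute 94 to minute 125, minute 135 to minute 136.

minute 34 to minute 50, minute 74 to minute 78, minute 94 to minute 125, minute 135 to minute 136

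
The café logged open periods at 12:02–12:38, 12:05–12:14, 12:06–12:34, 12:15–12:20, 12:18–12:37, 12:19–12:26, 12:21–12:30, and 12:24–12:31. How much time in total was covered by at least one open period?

36 min

Merged: 12:02–12:38.
Length: 36 min.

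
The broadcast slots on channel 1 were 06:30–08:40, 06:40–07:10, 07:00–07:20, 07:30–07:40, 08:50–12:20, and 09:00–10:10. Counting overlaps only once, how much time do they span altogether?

5 h 40 min

Merged: 06:30-08:40, 08:50-12:20.
Lengths: 2 h 10 min + 3 h 30 min = 5 h 40 min.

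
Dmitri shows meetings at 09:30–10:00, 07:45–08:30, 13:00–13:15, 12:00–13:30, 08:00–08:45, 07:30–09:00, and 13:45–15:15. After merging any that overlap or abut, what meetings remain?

07:30-09:00, 09:30-10:00, 12:00-13:30, 13:45-15:15

Sort by start: 07:30-09:00, 07:45-08:30, 08:00-08:45, 09:30-10:00, 12:00-13:30, 13:00-13:15, 13:45-15:15.
07:45-08:30 overlaps/touches 07:30-09:00 → extend to 07:30-09:00.
08:00-08:45 overlaps/touches 07:30-09:00 → extend to 07:30-09:00.
09:30-10:00 is disjoint → start new block.
12:00-13:30 is disjoint → start new block.
13:00-13:15 overlaps/touches 12:00-13:30 → extend to 12:00-13:30.
13:45-15:15 is disjoint → start new block.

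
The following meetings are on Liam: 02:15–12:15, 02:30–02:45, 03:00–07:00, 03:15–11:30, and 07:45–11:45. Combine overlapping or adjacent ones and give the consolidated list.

02:15–12:15

02:30–02:45 overlaps/touches 02:15–12:15 → extend to 02:15–12:15.
03:00–07:00 overlaps/touches 02:15–12:15 → extend to 02:15–12:15.
03:15–11:30 overlaps/touches 02:15–12:15 → extend to 02:15–12:15.
07:45–11:45 overlaps/touches 02:15–12:15 → extend to 02:15–12:15.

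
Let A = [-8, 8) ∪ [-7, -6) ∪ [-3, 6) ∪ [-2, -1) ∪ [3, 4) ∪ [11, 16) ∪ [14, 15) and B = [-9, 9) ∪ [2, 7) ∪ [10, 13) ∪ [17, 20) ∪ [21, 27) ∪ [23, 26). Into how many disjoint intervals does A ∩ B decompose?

Merge the first list: [-8, 8), [11, 16).
Merge the second list: [-9, 9), [10, 13), [17, 20), [21, 27).
A ∩ B = [-8, 8), [11, 13).
That is 2 disjoint pieces.

2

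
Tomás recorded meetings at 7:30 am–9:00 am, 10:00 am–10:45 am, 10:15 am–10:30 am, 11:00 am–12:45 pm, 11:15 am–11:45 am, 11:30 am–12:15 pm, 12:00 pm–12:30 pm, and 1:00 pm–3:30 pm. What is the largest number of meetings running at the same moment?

3

Sweep endpoints in order; track running count of active intervals.
Peak of 3 reached at 11:30 am.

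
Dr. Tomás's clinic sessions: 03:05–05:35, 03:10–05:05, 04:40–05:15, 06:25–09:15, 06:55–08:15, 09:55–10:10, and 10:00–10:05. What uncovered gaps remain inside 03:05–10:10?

05:35–06:25, 09:15–09:55

After merging, the occupied span is 03:05–05:35, 06:25–09:15, 09:55–10:10.
Uncovered inside 03:05–10:10: 05:35–06:25, 09:15–09:55.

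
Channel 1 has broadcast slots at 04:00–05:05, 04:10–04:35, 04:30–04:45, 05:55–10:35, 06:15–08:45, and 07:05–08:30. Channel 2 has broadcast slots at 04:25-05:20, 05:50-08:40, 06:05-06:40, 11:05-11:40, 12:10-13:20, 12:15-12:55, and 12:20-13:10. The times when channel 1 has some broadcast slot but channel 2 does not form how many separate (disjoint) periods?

Merge the first list: 04:00–05:05, 05:55–10:35.
Merge the second list: 04:25–05:20, 05:50–08:40, 11:05–11:40, 12:10–13:20.
A \ B = 04:00–04:25, 08:40–10:35.
That is 2 disjoint pieces.

2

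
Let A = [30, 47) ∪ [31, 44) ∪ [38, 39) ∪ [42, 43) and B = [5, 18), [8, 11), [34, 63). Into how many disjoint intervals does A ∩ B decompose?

First set merges to [30, 47).
Second set merges to [5, 18), [34, 63).
A ∩ B = [34, 47).
That is 1 disjoint piece.

1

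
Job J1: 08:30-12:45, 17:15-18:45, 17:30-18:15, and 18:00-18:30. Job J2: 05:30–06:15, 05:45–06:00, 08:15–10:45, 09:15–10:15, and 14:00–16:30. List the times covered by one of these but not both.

05:30-06:15, 08:15-08:30, 10:45-12:45, 14:00-16:30, 17:15-18:45

A, merged: 08:30-12:45, 17:15-18:45.
B, merged: 05:30-06:15, 08:15-10:45, 14:00-16:30.
A \ B = 10:45-12:45, 17:15-18:45.
B \ A = 05:30-06:15, 08:15-08:30, 14:00-16:30.
Union of the two gives the symmetric difference.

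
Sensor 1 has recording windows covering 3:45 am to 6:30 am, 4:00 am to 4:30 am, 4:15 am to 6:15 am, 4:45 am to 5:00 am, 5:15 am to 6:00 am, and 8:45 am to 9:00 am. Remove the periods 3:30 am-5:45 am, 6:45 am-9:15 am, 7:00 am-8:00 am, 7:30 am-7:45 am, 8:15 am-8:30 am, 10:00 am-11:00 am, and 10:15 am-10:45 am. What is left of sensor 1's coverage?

First set merges to 3:45 am–6:30 am, 8:45 am–9:00 am.
Second set merges to 3:30 am–5:45 am, 6:45 am–9:15 am, 10:00 am–11:00 am.
3:45 am–6:30 am \ B = 5:45 am–6:30 am.
8:45 am–9:00 am: entirely removed.

5:45 am–6:30 am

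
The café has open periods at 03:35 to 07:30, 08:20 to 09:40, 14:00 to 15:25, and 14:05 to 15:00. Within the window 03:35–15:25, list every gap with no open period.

07:30–08:20, 09:40–14:00

After merging, the occupied span is 03:35–07:30, 08:20–09:40, 14:00–15:25.
Gaps within 03:35–15:25: 07:30–08:20, 09:40–14:00.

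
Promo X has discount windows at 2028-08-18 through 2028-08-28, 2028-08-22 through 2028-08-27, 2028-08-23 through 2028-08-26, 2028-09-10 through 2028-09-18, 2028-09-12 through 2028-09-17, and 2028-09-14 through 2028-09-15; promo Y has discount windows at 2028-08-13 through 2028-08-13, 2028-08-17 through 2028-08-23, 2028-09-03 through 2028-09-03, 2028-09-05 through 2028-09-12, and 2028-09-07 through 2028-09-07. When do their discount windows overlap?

2028-08-18 through 2028-08-23, 2028-09-10 through 2028-09-12

Merge the first list: 2028-08-18 through 2028-08-28, 2028-09-10 through 2028-09-18.
Merge the second list: 2028-08-13 through 2028-08-13, 2028-08-17 through 2028-08-23, 2028-09-03 through 2028-09-03, 2028-09-05 through 2028-09-12.
2028-08-18 through 2028-08-28 ∩ B → 2028-08-18 through 2028-08-23.
2028-09-10 through 2028-09-18 ∩ B → 2028-09-10 through 2028-09-12.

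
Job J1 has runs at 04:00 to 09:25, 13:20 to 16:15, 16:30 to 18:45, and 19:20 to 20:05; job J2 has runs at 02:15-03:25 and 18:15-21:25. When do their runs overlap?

04:00–09:25: no overlap with the second set.
13:20–16:15: no overlap with the second set.
16:30–18:45 meets the second set on 18:15–18:45.
19:20–20:05 meets the second set on 19:20–20:05.

18:15–18:45, 19:20–20:05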